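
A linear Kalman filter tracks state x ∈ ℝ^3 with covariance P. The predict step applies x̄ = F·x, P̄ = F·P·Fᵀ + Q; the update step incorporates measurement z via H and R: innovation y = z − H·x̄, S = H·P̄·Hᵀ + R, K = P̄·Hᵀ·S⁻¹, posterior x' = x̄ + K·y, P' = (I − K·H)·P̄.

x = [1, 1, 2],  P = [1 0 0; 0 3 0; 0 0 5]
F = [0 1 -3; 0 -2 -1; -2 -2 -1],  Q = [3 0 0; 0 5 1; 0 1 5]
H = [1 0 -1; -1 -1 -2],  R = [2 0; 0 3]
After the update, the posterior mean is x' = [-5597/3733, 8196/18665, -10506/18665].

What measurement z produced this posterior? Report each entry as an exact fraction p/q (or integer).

z = [-1, 2]

x̄ = F·x = [-5, -4, -6]
P̄ = F·P·Fᵀ + Q = [51 9 9; 9 22 18; 9 18 26]
S = H·P̄·Hᵀ + R = [61 1; 1 306]
K = P̄·Hᵀ·S⁻¹ = [2586/3733 -960/3733; -2687/18665 -4078/18665; -5123/18665 -4802/18665]
x' − x̄ = [13068/3733, 82856/18665, 101484/18665] = K·y
y = (KᵀK)⁻¹·Kᵀ·(x' − x̄) = [-2, -19]
z = y + H·x̄ = [-2, -19] + [1, 21] = [-1, 2]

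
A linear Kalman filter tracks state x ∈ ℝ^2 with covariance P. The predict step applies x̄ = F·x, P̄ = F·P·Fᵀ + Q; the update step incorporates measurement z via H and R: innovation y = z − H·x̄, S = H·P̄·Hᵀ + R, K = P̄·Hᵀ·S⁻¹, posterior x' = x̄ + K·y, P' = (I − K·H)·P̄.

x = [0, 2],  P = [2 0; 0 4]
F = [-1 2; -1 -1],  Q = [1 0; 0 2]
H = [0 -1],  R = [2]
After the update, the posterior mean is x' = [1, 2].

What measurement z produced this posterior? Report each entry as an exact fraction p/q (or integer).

z = [-3]

x̄ = F·x = [4, -2]
P̄ = F·P·Fᵀ + Q = [19 -6; -6 8]
S = H·P̄·Hᵀ + R = [10]
K = P̄·Hᵀ·S⁻¹ = [3/5; -4/5]
x' − x̄ = [-3, 4] = K·y
y = (KᵀK)⁻¹·Kᵀ·(x' − x̄) = [-5]
z = y + H·x̄ = [-5] + [2] = [-3]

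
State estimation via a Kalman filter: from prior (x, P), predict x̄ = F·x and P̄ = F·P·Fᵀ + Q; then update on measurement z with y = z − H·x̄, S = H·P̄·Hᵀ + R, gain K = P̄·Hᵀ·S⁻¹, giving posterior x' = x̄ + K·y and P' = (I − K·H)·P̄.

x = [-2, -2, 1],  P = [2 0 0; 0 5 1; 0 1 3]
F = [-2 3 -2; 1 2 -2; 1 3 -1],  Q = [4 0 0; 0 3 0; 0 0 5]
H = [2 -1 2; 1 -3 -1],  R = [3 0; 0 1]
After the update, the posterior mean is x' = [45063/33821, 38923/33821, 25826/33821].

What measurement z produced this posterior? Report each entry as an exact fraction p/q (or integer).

z = [3, -3]

x̄ = F·x = [-4, -8, -9]
P̄ = F·P·Fᵀ + Q = [57 28 38; 28 29 30; 38 30 49]
S = H·P̄·Hᵀ + R = [528 -243; -243 304]
K = P̄·Hᵀ·S⁻¹ = [11151/33821 1682/33821; 1607/33821 -8617/33821; 6411/33821 -6112/33821]
x' − x̄ = [180347/33821, 309491/33821, 330215/33821] = K·y
y = (KᵀK)⁻¹·Kᵀ·(x' − x̄) = [21, -32]
z = y + H·x̄ = [21, -32] + [-18, 29] = [3, -3]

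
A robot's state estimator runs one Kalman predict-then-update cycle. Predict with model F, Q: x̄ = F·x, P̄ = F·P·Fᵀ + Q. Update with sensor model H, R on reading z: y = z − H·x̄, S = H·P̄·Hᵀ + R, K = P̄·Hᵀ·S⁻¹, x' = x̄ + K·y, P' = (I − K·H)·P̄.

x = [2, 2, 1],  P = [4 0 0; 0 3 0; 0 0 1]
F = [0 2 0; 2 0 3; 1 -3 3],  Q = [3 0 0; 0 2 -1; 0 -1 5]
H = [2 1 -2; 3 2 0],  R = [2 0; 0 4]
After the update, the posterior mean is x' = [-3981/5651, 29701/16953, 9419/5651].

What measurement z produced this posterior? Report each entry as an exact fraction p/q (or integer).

x̄ = F·x = [4, 7, -1]
P̄ = F·P·Fᵀ + Q = [15 0 -18; 0 27 16; -18 16 45]
S = H·P̄·Hᵀ + R = [349 188; 188 247]
K = P̄·Hᵀ·S⁻¹ = [2614/16953 1099/16953; -11387/50859 19786/50859; -7678/16953 4334/16953]
x' − x̄ = [-26585/5651, -88970/16953, 15070/5651] = K·y
y = (KᵀK)⁻¹·Kᵀ·(x' − x̄) = [-20, -25]
z = y + H·x̄ = [-20, -25] + [17, 26] = [-3, 1]

z = [-3, 1]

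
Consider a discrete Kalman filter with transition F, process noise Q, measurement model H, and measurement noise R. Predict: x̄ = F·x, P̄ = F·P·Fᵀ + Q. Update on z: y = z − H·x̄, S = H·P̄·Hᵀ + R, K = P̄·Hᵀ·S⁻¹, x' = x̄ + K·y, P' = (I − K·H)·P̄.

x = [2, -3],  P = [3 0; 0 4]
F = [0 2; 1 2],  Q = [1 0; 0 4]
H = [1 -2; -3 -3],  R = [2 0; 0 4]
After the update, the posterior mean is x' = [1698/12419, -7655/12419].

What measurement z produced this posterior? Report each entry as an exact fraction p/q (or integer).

z = [2, 1]

x̄ = F·x = [-6, -4]
P̄ = F·P·Fᵀ + Q = [17 16; 16 23]
S = H·P̄·Hᵀ + R = [47 135; 135 652]
K = P̄·Hᵀ·S⁻¹ = [3585/12419 -2628/12419; -3765/12419 -1449/12419]
x' − x̄ = [76212/12419, 42021/12419] = K·y
y = (KᵀK)⁻¹·Kᵀ·(x' − x̄) = [0, -29]
z = y + H·x̄ = [0, -29] + [2, 30] = [2, 1]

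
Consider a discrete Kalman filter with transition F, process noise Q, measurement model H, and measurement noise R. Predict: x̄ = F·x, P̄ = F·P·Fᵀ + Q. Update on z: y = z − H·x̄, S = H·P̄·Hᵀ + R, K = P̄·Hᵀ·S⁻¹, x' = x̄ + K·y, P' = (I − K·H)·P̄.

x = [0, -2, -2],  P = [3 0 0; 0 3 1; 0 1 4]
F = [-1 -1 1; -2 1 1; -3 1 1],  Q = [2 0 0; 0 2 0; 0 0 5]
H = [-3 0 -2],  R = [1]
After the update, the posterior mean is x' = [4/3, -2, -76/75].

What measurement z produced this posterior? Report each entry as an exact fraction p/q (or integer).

z = [-2]

x̄ = F·x = [0, -4, -4]
P̄ = F·P·Fᵀ + Q = [10 7 10; 7 23 27; 10 27 41]
S = H·P̄·Hᵀ + R = [375]
K = P̄·Hᵀ·S⁻¹ = [-2/15; -1/5; -112/375]
x' − x̄ = [4/3, 2, 224/75] = K·y
y = (KᵀK)⁻¹·Kᵀ·(x' − x̄) = [-10]
z = y + H·x̄ = [-10] + [8] = [-2]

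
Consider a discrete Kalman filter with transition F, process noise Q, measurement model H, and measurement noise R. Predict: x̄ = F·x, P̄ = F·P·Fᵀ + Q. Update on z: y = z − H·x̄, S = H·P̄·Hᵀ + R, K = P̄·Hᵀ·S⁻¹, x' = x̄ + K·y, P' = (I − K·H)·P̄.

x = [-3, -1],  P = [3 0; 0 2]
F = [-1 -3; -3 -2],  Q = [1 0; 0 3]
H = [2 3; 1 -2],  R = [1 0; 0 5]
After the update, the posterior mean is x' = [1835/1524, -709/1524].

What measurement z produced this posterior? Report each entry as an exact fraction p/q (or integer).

x̄ = F·x = [6, 11]
P̄ = F·P·Fᵀ + Q = [22 21; 21 38]
S = H·P̄·Hᵀ + R = [683 -205; -205 95]
K = P̄·Hᵀ·S⁻¹ = [1213/4572 1655/4572; 709/4572 -1117/4572]
x' − x̄ = [-7309/1524, -17473/1524] = K·y
y = (KᵀK)⁻¹·Kᵀ·(x' − x̄) = [-44, 19]
z = y + H·x̄ = [-44, 19] + [45, -16] = [1, 3]

z = [1, 3]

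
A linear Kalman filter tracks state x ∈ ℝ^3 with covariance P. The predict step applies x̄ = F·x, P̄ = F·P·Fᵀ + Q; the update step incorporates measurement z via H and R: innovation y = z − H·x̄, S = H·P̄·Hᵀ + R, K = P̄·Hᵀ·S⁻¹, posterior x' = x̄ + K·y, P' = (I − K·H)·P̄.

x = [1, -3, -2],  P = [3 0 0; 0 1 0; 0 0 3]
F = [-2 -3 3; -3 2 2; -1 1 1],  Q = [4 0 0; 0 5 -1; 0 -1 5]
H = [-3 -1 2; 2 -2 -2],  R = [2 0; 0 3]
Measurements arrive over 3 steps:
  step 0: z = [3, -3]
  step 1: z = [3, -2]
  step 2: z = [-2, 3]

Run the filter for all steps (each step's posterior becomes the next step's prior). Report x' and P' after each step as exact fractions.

step 0: x̄ = F·x = [1, -13, -6]
step 0: P̄ = F·P·Fᵀ + Q = [52 30 12; 30 48 16; 12 16 12]
step 0: y = z − H·x̄ = [5, -43]
step 0: S = H·P̄·Hᵀ + R = [538 -56; -56 243]
step 0: K = P̄·Hᵀ·S⁻¹ = [-19123/63799 844/63799; -14783/63799 -21260/63799; -4298/63799 -9392/63799]
step 0: x' = x̄ + K·y = [-68108/63799, 10878/63799, -428/63799]
step 0: P' = (I − K·H)·P̄ = [202742/63799 -55676/63799 257152/63799; -55676/63799 49674/63799 -73460/63799; 257152/63799 -73460/63799 344700/63799]
step 1: x̄ = F·x = [102298/63799, 225224/63799, 78558/63799]
step 1: P̄ = F·P·Fᵀ + Q = [2183874/63799 -634748/63799 -50874/63799; -634748/63799 715777/63799 31955/63799; -50874/63799 31955/63799 366239/63799]
step 1: y = z − H·x̄ = [566399/63799, 275370/63799]
step 1: S = H·P̄·Hᵀ + R = [18637377/63799 -16248288/63799; -16248288/63799 18995573/63799]
step 1: K = P̄·Hᵀ·S⁻¹ = [-330387290/1411006323 47897584/470335441; -110431447/470335441 -162921152/470335441; 25279483/1411006323 -15030296/470335441]
step 1: x' = x̄ + K·y = [-50458984/1411006323, -23213991/470335441, 1767228809/1411006323]
step 1: P' = (I − K·H)·P̄ = [4205900662/1411006323 -441800482/470335441 5315762980/1411006323; -441800482/470335441 383808944/470335441 -581227698/470335441; 5315762980/1411006323 -581227698/470335441 7127082406/1411006323]
step 2: x̄ = F·x = [5611530314/1411006323, 3546550624/1411006323, 582681940/470335441]
step 2: P̄ = F·P·Fᵀ + Q = [48666533662/1411006323 -14642588554/1411006323 -521816100/470335441; -14642588554/1411006323 16188371365/1411006323 279058031/470335441; -521816100/470335441 279058031/470335441 2690450753/470335441]
step 2: y = z − H·x̄ = [14063037280/1411006323, 3599151229/1411006323]
step 2: S = H·P̄·Hᵀ + R = [416875747909/1411006323 -367807053680/1411006323; -367807053680/1411006323 432299735689/1411006323]
step 2: K = P̄·Hᵀ·S⁻¹ = [-434251534968/1873224894511 3276858902936/31844823206687; -441069146663/1873224894511 -11045146919512/31844823206687; 39271175255/1873224894511 -57358362296/1873224894511]
step 2: x' = x̄ + K·y = [61427703175834/31844823206687, -22863822410280/31844823206687, 2565767048132/1873224894511]
step 2: P' = (I − K·H)·P̄ = [93394802433750/31844823206687 -29486942317882/31844823206687 6939203317484/1873224894511; -29486942317882/31844823206687 25872911354320/31844823206687 -2281890193702/1873224894511; 6939203317484/1873224894511 -2281890193702/1873224894511 9307131054630/1873224894511]

step 0: x' = [-68108/63799, 10878/63799, -428/63799], P' = [202742/63799 -55676/63799 257152/63799; -55676/63799 49674/63799 -73460/63799; 257152/63799 -73460/63799 344700/63799]
step 1: x' = [-50458984/1411006323, -23213991/470335441, 1767228809/1411006323], P' = [4205900662/1411006323 -441800482/470335441 5315762980/1411006323; -441800482/470335441 383808944/470335441 -581227698/470335441; 5315762980/1411006323 -581227698/470335441 7127082406/1411006323]
step 2: x' = [61427703175834/31844823206687, -22863822410280/31844823206687, 2565767048132/1873224894511], P' = [93394802433750/31844823206687 -29486942317882/31844823206687 6939203317484/1873224894511; -29486942317882/31844823206687 25872911354320/31844823206687 -2281890193702/1873224894511; 6939203317484/1873224894511 -2281890193702/1873224894511 9307131054630/1873224894511]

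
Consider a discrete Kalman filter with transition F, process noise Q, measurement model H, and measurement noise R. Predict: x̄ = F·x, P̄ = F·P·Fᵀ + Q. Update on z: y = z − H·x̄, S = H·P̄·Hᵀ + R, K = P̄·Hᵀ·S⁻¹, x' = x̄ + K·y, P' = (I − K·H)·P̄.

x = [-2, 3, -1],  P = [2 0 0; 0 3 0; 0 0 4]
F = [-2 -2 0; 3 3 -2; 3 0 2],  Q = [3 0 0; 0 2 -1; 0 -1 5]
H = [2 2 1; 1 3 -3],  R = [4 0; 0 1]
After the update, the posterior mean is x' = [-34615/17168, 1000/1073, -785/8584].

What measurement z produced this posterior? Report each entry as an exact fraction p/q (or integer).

z = [-2, 1]

x̄ = F·x = [-2, 5, -8]
P̄ = F·P·Fᵀ + Q = [23 -30 -12; -30 63 1; -12 1 39]
S = H·P̄·Hᵀ + R = [103 124; 124 816]
K = P̄·Hᵀ·S⁻¹ = [-4343/17168 31/68672; 552/1073 485/4292; 3687/8584 -7543/34336]
x' − x̄ = [-279/17168, -4365/1073, 67887/8584] = K·y
y = (KᵀK)⁻¹·Kᵀ·(x' − x̄) = [0, -36]
z = y + H·x̄ = [0, -36] + [-2, 37] = [-2, 1]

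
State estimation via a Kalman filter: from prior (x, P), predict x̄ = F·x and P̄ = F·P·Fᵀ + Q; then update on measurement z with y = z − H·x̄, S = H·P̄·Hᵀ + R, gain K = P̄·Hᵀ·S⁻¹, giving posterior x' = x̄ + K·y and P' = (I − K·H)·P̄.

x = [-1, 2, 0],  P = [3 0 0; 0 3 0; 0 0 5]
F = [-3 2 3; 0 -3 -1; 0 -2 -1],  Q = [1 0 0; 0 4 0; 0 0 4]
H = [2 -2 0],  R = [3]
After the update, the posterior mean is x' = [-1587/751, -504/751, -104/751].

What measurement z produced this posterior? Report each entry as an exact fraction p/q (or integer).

z = [-3]

x̄ = F·x = [7, -6, -4]
P̄ = F·P·Fᵀ + Q = [85 -33 -27; -33 36 23; -27 23 21]
S = H·P̄·Hᵀ + R = [751]
K = P̄·Hᵀ·S⁻¹ = [236/751; -138/751; -100/751]
x' − x̄ = [-6844/751, 4002/751, 2900/751] = K·y
y = (KᵀK)⁻¹·Kᵀ·(x' − x̄) = [-29]
z = y + H·x̄ = [-29] + [26] = [-3]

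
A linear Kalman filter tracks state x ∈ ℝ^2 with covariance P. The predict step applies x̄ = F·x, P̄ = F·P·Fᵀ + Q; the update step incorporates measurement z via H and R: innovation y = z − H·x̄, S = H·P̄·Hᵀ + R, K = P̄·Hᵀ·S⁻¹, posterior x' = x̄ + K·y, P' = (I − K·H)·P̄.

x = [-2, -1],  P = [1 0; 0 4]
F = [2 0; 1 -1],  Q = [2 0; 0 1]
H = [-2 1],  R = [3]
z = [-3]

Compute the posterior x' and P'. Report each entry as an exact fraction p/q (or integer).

x' = [0, -9/5]
P' = [2 14/5; 14/5 146/25]

x̄ = F·x = [-4, -1]
P̄ = F·P·Fᵀ + Q = [6 2; 2 6]
y = z − H·x̄ = [-10]
S = H·P̄·Hᵀ + R = [25]
K = P̄·Hᵀ·S⁻¹ = [-2/5; 2/25]
x' = x̄ + K·y = [0, -9/5]
P' = (I − K·H)·P̄ = [2 14/5; 14/5 146/25]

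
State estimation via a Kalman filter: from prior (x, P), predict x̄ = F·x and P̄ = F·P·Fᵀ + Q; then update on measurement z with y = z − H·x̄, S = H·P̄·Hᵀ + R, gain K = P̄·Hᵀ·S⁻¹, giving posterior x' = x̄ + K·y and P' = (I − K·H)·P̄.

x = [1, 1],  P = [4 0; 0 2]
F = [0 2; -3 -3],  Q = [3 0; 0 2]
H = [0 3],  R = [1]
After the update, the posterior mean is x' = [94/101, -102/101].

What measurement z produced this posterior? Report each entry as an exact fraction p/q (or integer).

x̄ = F·x = [2, -6]
P̄ = F·P·Fᵀ + Q = [11 -12; -12 56]
S = H·P̄·Hᵀ + R = [505]
K = P̄·Hᵀ·S⁻¹ = [-36/505; 168/505]
x' − x̄ = [-108/101, 504/101] = K·y
y = (KᵀK)⁻¹·Kᵀ·(x' − x̄) = [15]
z = y + H·x̄ = [15] + [-18] = [-3]

z = [-3]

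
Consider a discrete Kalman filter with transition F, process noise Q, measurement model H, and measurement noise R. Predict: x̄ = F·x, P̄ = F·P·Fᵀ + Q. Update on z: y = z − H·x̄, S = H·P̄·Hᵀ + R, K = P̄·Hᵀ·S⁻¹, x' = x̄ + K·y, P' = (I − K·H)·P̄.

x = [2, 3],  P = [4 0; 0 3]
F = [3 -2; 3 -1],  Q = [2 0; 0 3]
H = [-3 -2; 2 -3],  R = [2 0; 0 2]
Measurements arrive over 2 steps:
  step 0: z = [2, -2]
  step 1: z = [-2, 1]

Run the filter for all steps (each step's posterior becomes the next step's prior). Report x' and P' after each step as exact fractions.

step 0: x' = [-11947/14795, 2994/14795], P' = [2234/14795 42/14795; 42/14795 2226/14795]
step 1: x' = [10304075/20363267, 528087/20363267], P' = [2995328/20363267 48360/20363267; 48360/20363267 3012066/20363267]

step 0: x̄ = F·x = [0, 3]
step 0: P̄ = F·P·Fᵀ + Q = [50 42; 42 42]
step 0: y = z − H·x̄ = [8, 7]
step 0: S = H·P̄·Hᵀ + R = [1124 162; 162 76]
step 0: K = P̄·Hᵀ·S⁻¹ = [-3393/14795 2171/14795; -2289/14795 -3297/14795]
step 0: x' = x̄ + K·y = [-11947/14795, 2994/14795]
step 0: P' = (I − K·H)·P̄ = [2234/14795 42/14795; 42/14795 2226/14795]
step 1: x̄ = F·x = [-41829/14795, -7767/2959]
step 1: P̄ = F·P·Fᵀ + Q = [58096/14795 4836/2959; 4836/2959 13293/2959]
step 1: y = z − H·x̄ = [-232747/14795, -18052/14795]
step 1: S = H·P̄·Hᵀ + R = [1108474/14795 171114/14795; 171114/14795 569999/14795]
step 1: K = P̄·Hᵀ·S⁻¹ = [-4541352/20363267 2922788/20363267; -3084606/20363267 -4469739/20363267]
step 1: x' = x̄ + K·y = [10304075/20363267, 528087/20363267]
step 1: P' = (I − K·H)·P̄ = [2995328/20363267 48360/20363267; 48360/20363267 3012066/20363267]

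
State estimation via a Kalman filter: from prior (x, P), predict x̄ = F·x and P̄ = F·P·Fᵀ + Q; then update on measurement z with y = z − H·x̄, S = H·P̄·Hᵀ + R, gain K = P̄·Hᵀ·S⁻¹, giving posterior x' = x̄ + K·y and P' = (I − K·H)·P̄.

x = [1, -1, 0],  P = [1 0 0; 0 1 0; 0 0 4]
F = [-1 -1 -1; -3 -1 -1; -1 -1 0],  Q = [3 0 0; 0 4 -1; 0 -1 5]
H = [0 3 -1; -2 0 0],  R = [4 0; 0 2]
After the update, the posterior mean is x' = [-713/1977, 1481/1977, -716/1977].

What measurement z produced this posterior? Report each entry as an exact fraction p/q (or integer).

x̄ = F·x = [0, -2, 0]
P̄ = F·P·Fᵀ + Q = [9 8 2; 8 18 3; 2 3 7]
S = H·P̄·Hᵀ + R = [155 -44; -44 38]
K = P̄·Hᵀ·S⁻¹ = [22/1977 -911/1977; 617/1977 -118/1977; -50/1977 -266/1977]
x' − x̄ = [-713/1977, 5435/1977, -716/1977] = K·y
y = (KᵀK)⁻¹·Kᵀ·(x' − x̄) = [9, 1]
z = y + H·x̄ = [9, 1] + [-6, 0] = [3, 1]

z = [3, 1]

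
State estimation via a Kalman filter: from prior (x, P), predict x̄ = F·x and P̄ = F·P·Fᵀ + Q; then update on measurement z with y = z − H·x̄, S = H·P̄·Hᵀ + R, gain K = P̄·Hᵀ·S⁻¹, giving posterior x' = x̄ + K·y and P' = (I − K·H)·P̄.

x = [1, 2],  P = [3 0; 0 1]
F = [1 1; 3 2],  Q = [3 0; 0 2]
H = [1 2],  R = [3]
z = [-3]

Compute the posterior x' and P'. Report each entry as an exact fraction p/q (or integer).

x̄ = F·x = [3, 7]
P̄ = F·P·Fᵀ + Q = [7 11; 11 33]
y = z − H·x̄ = [-20]
S = H·P̄·Hᵀ + R = [186]
K = P̄·Hᵀ·S⁻¹ = [29/186; 77/186]
x' = x̄ + K·y = [-11/93, -119/93]
P' = (I − K·H)·P̄ = [461/186 -187/186; -187/186 209/186]

x' = [-11/93, -119/93]
P' = [461/186 -187/186; -187/186 209/186]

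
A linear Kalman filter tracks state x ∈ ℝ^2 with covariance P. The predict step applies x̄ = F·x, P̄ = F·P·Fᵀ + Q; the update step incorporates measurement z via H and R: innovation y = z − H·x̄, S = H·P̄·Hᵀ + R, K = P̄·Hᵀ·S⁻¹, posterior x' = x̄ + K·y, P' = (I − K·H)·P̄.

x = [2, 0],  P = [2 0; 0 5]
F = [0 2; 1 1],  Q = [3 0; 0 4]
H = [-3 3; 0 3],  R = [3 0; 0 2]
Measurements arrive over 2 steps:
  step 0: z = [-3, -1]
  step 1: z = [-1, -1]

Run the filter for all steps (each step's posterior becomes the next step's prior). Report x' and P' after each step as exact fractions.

step 0: x' = [1389/2158, -314/1079], P' = [2341/4316 469/2158; 469/2158 235/1079]
step 1: x' = [-78765/1327676, -222767/663838], P' = [1286321/2655352 254337/1327676; 254337/1327676 136501/663838]

step 0: x̄ = F·x = [0, 2]
step 0: P̄ = F·P·Fᵀ + Q = [23 10; 10 11]
step 0: y = z − H·x̄ = [-9, -7]
step 0: S = H·P̄·Hᵀ + R = [129 9; 9 101]
step 0: K = P̄·Hᵀ·S⁻¹ = [-1403/4316 1407/4316; 1/2158 705/2158]
step 0: x' = x̄ + K·y = [1389/2158, -314/1079]
step 0: P' = (I − K·H)·P̄ = [2341/4316 469/2158; 469/2158 235/1079]
step 1: x̄ = F·x = [-628/1079, 761/2158]
step 1: P̄ = F·P·Fᵀ + Q = [4177/1079 939/1079; 939/1079 22421/4316]
step 1: y = z − H·x̄ = [-8209/2158, -4441/2158]
step 1: S = H·P̄·Hᵀ + R = [297501/4316 167985/4316; 167985/4316 210421/4316]
step 1: K = P̄·Hᵀ·S⁻¹ = [-777647/2655352 763011/2655352; 18665/1327676 409503/1327676]
step 1: x' = x̄ + K·y = [-78765/1327676, -222767/663838]
step 1: P' = (I − K·H)·P̄ = [1286321/2655352 254337/1327676; 254337/1327676 136501/663838]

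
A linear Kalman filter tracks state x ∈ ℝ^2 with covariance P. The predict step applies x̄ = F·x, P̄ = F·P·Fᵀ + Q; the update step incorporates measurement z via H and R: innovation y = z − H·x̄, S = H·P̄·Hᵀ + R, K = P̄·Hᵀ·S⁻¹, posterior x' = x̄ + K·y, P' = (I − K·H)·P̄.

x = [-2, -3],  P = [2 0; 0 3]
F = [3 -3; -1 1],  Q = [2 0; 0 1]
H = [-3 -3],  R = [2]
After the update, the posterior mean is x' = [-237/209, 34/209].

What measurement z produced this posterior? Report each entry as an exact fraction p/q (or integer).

x̄ = F·x = [3, -1]
P̄ = F·P·Fᵀ + Q = [47 -15; -15 6]
S = H·P̄·Hᵀ + R = [209]
K = P̄·Hᵀ·S⁻¹ = [-96/209; 27/209]
x' − x̄ = [-864/209, 243/209] = K·y
y = (KᵀK)⁻¹·Kᵀ·(x' − x̄) = [9]
z = y + H·x̄ = [9] + [-6] = [3]

z = [3]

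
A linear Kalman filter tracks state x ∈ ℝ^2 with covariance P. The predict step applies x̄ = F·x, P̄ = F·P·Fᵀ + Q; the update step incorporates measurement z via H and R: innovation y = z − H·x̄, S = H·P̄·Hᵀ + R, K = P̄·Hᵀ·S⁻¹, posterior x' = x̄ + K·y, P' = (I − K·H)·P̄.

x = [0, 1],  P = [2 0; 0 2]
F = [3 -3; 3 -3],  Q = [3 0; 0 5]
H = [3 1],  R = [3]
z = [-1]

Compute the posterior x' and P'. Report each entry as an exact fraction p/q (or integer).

x' = [-150/611, -194/611]
P' = [420/611 -801/611; -801/611 2850/611]

x̄ = F·x = [-3, -3]
P̄ = F·P·Fᵀ + Q = [39 36; 36 41]
y = z − H·x̄ = [11]
S = H·P̄·Hᵀ + R = [611]
K = P̄·Hᵀ·S⁻¹ = [153/611; 149/611]
x' = x̄ + K·y = [-150/611, -194/611]
P' = (I − K·H)·P̄ = [420/611 -801/611; -801/611 2850/611]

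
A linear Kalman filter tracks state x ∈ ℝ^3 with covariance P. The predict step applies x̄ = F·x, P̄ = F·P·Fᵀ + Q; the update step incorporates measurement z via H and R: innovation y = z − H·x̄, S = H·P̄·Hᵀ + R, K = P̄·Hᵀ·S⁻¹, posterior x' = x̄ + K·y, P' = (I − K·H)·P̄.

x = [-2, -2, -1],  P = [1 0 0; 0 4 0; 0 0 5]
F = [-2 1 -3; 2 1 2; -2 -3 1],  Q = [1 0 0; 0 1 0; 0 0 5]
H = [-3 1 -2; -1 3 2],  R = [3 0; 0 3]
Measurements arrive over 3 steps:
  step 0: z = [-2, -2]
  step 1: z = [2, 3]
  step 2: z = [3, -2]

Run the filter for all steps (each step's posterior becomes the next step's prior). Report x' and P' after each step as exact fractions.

step 0: x̄ = F·x = [5, -8, 9]
step 0: P̄ = F·P·Fᵀ + Q = [54 -30 -23; -30 29 -6; -23 -6 50]
step 0: y = z − H·x̄ = [39, 9]
step 0: S = H·P̄·Hᵀ + R = [646 465; 465 718]
step 0: K = P̄·Hᵀ·S⁻¹ = [-16478/247603 -54850/247603; 45233/247603 6915/247603; -75391/247603 85035/247603]
step 0: x' = x̄ + K·y = [101723/247603, -154502/247603, 53493/247603]
step 0: P' = (I − K·H)·P̄ = [543274/247603 489778/247603 -545305/247603; 489778/247603 528889/247603 -538072/247603; -545305/247603 -538072/247603 662008/247603]
step 1: x̄ = F·x = [-518427/247603, 155930/247603, 313553/247603]
step 1: P̄ = F·P·Fᵀ + Q = [3633320/247603 374867/247603 -7002423/247603; 374867/247603 1042004/247603 -2573001/247603; -7002423/247603 -2573001/247603 20120108/247603]
step 1: y = z − H·x̄ = [-588899/247603, -870514/247603]
step 1: S = H·P̄·Hᵀ + R = [38978851/247603 -31901434/247603; -31901434/247603 89119075/247603]
step 1: K = P̄·Hᵀ·S⁻¹ = [-291722415/3306445741 -717103157/3306445741; 504633893/3306445741 91788207/3306445741; -918762764/3306445741 1137499556/3306445741]
step 1: x' = x̄ + K·y = [-3707981608/3306445741, 559333975/3306445741, 2373134275/3306445741]
step 1: P' = (I − K·H)·P̄ = [4792218970/3306445741 4035599791/3306445741 -4732944937/3306445741; 4035599791/3306445741 4482916366/3306445741 -4568892343/3306445741; -4732944937/3306445741 -4568892343/3306445741 6193115380/3306445741]
step 2: x̄ = F·x = [855894366/3306445741, -2110360691/3306445741, 8111095566/3306445741]
step 2: P̄ = F·P·Fᵀ + Q = [37171892057/3306445741 53689919/3306445741 -61337523372/3306445741; 53689919/3306445741 11733969803/3306445741 -20205840957/3306445741; -61337523372/3306445741 -20205840957/3306445741 177012798557/3306445741]
step 2: y = z − H·x̄ = [30819572144/3306445741, -15648106175/3306445741]
step 2: S = H·P̄·Hᵀ + R = [408702473617/3306445741 -235697050522/3306445741; -235697050522/3306445741 863306014225/3306445741]
step 2: K = P̄·Hᵀ·S⁻¹ = [-2818453002916/29969966459867 -6313035133988/29969966459867; 4399287845864/29969966459867 1018356599944/29969966459867; -1160858113645/4281423779981 1442368503745/4281423779981]
step 2: x' = x̄ + K·y = [11364061832798/29969966459867, 17058007975459/29969966459867, -7143758066749/4281423779981]
step 2: P' = (I − K·H)·P̄ = [41597942718959/29969966459867 34749326616281/29969966459867 -5827795895132/4281423779981; 34749326616281/29969966459867 38812559950637/29969966459867 -5616663102557/4281423779981; -5827795895132/4281423779981 -5616663102557/4281423779981 7674649461887/4281423779981]

step 0: x' = [101723/247603, -154502/247603, 53493/247603], P' = [543274/247603 489778/247603 -545305/247603; 489778/247603 528889/247603 -538072/247603; -545305/247603 -538072/247603 662008/247603]
step 1: x' = [-3707981608/3306445741, 559333975/3306445741, 2373134275/3306445741], P' = [4792218970/3306445741 4035599791/3306445741 -4732944937/3306445741; 4035599791/3306445741 4482916366/3306445741 -4568892343/3306445741; -4732944937/3306445741 -4568892343/3306445741 6193115380/3306445741]
step 2: x' = [11364061832798/29969966459867, 17058007975459/29969966459867, -7143758066749/4281423779981], P' = [41597942718959/29969966459867 34749326616281/29969966459867 -5827795895132/4281423779981; 34749326616281/29969966459867 38812559950637/29969966459867 -5616663102557/4281423779981; -5827795895132/4281423779981 -5616663102557/4281423779981 7674649461887/4281423779981]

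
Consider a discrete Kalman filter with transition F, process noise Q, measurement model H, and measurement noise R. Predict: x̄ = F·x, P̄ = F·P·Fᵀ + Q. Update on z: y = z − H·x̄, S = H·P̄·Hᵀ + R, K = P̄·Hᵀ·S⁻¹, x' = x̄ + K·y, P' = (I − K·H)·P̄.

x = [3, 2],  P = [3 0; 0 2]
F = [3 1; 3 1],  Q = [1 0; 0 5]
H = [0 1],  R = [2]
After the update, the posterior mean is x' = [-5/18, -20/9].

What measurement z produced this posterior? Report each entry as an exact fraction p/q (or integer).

z = [-3]

x̄ = F·x = [11, 11]
P̄ = F·P·Fᵀ + Q = [30 29; 29 34]
S = H·P̄·Hᵀ + R = [36]
K = P̄·Hᵀ·S⁻¹ = [29/36; 17/18]
x' − x̄ = [-203/18, -119/9] = K·y
y = (KᵀK)⁻¹·Kᵀ·(x' − x̄) = [-14]
z = y + H·x̄ = [-14] + [11] = [-3]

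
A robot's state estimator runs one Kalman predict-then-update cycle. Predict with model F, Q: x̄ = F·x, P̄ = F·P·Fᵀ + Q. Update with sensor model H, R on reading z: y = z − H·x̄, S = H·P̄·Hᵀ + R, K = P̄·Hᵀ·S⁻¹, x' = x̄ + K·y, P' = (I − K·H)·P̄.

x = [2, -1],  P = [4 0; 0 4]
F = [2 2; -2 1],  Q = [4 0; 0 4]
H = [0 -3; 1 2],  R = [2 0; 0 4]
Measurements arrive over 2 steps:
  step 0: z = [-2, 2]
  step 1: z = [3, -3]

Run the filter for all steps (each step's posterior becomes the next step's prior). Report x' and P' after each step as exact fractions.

step 0: x' = [357/517, 321/517], P' = [2218/517 -204/517; -204/517 112/517]
step 1: x' = [68931/164192, -89253/82096], P' = [129797/41048 -6819/20524; -6819/20524 2189/10262]

step 0: x̄ = F·x = [2, -5]
step 0: P̄ = F·P·Fᵀ + Q = [36 -8; -8 24]
step 0: y = z − H·x̄ = [-17, 10]
step 0: S = H·P̄·Hᵀ + R = [218 -120; -120 104]
step 0: K = P̄·Hᵀ·S⁻¹ = [306/517 905/1034; -168/517 5/517]
step 0: x' = x̄ + K·y = [357/517, 321/517]
step 0: P' = (I − K·H)·P̄ = [2218/517 -204/517; -204/517 112/517]
step 1: x̄ = F·x = [1356/517, -393/517]
step 1: P̄ = F·P·Fᵀ + Q = [9756/517 -8240/517; -8240/517 11868/517]
step 1: y = z − H·x̄ = [372/517, -2121/517]
step 1: S = H·P̄·Hᵀ + R = [107846/517 -46488/517; -46488/517 26336/517]
step 1: K = P̄·Hᵀ·S⁻¹ = [20457/41048 102521/164192; -6567/20524 1937/82096]
step 1: x' = x̄ + K·y = [68931/164192, -89253/82096]
step 1: P' = (I − K·H)·P̄ = [129797/41048 -6819/20524; -6819/20524 2189/10262]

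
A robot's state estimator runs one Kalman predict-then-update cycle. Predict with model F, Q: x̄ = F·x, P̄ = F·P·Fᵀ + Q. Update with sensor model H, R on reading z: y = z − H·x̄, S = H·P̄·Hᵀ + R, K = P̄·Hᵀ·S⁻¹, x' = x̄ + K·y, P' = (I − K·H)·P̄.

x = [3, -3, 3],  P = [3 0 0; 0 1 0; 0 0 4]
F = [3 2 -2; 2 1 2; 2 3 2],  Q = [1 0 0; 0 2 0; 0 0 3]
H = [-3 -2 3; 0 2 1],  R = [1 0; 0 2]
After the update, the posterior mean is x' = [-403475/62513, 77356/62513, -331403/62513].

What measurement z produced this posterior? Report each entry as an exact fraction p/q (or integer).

x̄ = F·x = [-3, 9, 3]
P̄ = F·P·Fᵀ + Q = [48 4 8; 4 31 31; 8 31 40]
S = H·P̄·Hᵀ + R = [449 72; 72 290]
K = P̄·Hᵀ·S⁻¹ = [-19136/62513 8200/62513; -593/62513 40389/125026; 1258/62513 21675/62513]
x' − x̄ = [-215936/62513, -485261/62513, -518942/62513] = K·y
y = (KᵀK)⁻¹·Kᵀ·(x' − x̄) = [1, -24]
z = y + H·x̄ = [1, -24] + [0, 21] = [1, -3]

z = [1, -3]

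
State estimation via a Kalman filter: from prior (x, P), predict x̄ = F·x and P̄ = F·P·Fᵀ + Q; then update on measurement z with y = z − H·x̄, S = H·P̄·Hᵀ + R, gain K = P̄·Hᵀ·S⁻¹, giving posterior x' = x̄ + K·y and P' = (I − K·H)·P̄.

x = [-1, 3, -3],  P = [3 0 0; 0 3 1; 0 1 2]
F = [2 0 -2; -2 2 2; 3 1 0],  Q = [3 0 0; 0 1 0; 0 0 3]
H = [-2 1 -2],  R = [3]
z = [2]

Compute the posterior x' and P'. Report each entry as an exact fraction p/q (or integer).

x' = [328/133, 484/133, -216/133]
P' = [458/133 -825/266 -626/133; -825/266 9931/532 1613/133; -626/133 1613/133 1473/133]

x̄ = F·x = [4, 2, 0]
P̄ = F·P·Fᵀ + Q = [23 -24 16; -24 41 -10; 16 -10 33]
y = z − H·x̄ = [8]
S = H·P̄·Hᵀ + R = [532]
K = P̄·Hᵀ·S⁻¹ = [-51/266; 109/532; -27/133]
x' = x̄ + K·y = [328/133, 484/133, -216/133]
P' = (I − K·H)·P̄ = [458/133 -825/266 -626/133; -825/266 9931/532 1613/133; -626/133 1613/133 1473/133]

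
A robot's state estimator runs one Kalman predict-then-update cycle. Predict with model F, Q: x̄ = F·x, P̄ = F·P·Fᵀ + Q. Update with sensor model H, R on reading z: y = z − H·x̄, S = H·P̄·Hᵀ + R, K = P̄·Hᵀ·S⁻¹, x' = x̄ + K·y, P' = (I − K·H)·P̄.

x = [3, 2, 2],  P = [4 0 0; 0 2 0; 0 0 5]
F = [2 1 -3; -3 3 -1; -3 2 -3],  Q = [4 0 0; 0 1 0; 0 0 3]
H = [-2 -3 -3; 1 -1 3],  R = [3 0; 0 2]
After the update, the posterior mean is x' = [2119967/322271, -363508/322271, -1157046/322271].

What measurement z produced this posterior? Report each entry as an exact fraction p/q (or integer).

x̄ = F·x = [2, -5, -11]
P̄ = F·P·Fᵀ + Q = [67 -3 25; -3 60 63; 25 63 92]
S = H·P̄·Hᵀ + R = [3037 -1382; -1382 735]
K = P̄·Hᵀ·S⁻¹ = [53390/322271 163965/322271; -92673/322271 -119004/322271; -49609/322271 11076/322271]
x' − x̄ = [1475425/322271, 1247847/322271, 2387935/322271] = K·y
y = (KᵀK)⁻¹·Kᵀ·(x' − x̄) = [-43, 23]
z = y + H·x̄ = [-43, 23] + [44, -26] = [1, -3]

z = [1, -3]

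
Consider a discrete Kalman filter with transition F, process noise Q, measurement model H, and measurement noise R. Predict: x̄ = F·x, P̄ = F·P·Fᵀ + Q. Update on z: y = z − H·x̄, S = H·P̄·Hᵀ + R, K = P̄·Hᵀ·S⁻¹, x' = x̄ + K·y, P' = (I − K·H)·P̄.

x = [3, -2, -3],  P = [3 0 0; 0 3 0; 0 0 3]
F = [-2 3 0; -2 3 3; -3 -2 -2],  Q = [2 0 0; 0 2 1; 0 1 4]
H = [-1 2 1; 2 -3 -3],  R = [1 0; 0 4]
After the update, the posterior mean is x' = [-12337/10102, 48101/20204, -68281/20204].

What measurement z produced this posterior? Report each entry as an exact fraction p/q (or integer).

z = [3, 1]

x̄ = F·x = [-12, -21, 1]
P̄ = F·P·Fᵀ + Q = [41 39 0; 39 68 -17; 0 -17 55]
S = H·P̄·Hᵀ + R = [145 -229; -229 501]
K = P̄·Hᵀ·S⁻¹ = [5261/10102 1699/10102; 22905/20204 7445/20204; -15585/20204 -11721/20204]
x' − x̄ = [108887/10102, 472385/20204, -88485/20204] = K·y
y = (KᵀK)⁻¹·Kᵀ·(x' − x̄) = [32, -35]
z = y + H·x̄ = [32, -35] + [-29, 36] = [3, 1]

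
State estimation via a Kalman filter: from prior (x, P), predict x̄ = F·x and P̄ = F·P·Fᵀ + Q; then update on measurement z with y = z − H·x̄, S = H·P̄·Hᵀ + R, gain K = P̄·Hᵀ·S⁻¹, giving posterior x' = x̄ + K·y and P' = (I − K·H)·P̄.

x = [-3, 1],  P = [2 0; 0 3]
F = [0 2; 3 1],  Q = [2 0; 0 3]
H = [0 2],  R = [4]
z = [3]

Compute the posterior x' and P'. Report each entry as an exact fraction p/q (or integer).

x̄ = F·x = [2, -8]
P̄ = F·P·Fᵀ + Q = [14 6; 6 24]
y = z − H·x̄ = [19]
S = H·P̄·Hᵀ + R = [100]
K = P̄·Hᵀ·S⁻¹ = [3/25; 12/25]
x' = x̄ + K·y = [107/25, 28/25]
P' = (I − K·H)·P̄ = [314/25 6/25; 6/25 24/25]

x' = [107/25, 28/25]
P' = [314/25 6/25; 6/25 24/25]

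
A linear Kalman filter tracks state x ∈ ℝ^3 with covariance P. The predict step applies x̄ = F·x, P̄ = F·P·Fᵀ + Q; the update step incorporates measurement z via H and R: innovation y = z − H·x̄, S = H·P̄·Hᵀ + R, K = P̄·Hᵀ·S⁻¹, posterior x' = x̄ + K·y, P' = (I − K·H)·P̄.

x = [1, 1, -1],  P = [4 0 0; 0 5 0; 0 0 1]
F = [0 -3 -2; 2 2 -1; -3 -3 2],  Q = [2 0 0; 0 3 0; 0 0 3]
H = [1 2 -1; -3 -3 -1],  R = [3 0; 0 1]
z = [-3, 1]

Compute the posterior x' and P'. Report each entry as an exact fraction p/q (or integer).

x' = [55951/103519, -123665/103519, 100743/103519]
P' = [324605/103519 -262580/103519 -148313/103519; -262580/103519 228824/103519 91712/103519; -148313/103519 91712/103519 188372/103519]

x̄ = F·x = [-1, 5, -8]
P̄ = F·P·Fᵀ + Q = [51 -28 41; -28 40 -56; 41 -56 88]
y = z − H·x̄ = [-20, 5]
S = H·P̄·Hᵀ + R = [332 -27; -27 314]
K = P̄·Hᵀ·S⁻¹ = [-17414/103519 -37762/103519; 34452/103519 9556/103519; -51087/103519 -18569/103519]
x' = x̄ + K·y = [55951/103519, -123665/103519, 100743/103519]
P' = (I − K·H)·P̄ = [324605/103519 -262580/103519 -148313/103519; -262580/103519 228824/103519 91712/103519; -148313/103519 91712/103519 188372/103519]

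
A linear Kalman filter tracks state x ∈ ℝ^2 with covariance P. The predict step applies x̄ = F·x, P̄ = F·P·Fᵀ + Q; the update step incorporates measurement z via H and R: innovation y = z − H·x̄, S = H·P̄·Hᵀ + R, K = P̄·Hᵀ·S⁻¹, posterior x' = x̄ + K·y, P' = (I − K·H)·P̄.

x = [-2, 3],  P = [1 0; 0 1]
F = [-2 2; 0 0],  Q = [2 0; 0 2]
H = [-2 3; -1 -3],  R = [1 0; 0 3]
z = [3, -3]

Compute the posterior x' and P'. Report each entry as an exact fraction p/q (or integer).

x' = [24/73, 1992/1825]
P' = [30/73 12/73; 12/73 266/1825]

x̄ = F·x = [10, 0]
P̄ = F·P·Fᵀ + Q = [10 0; 0 2]
y = z − H·x̄ = [23, 7]
S = H·P̄·Hᵀ + R = [59 2; 2 31]
K = P̄·Hᵀ·S⁻¹ = [-24/73 -22/73; 198/1825 -366/1825]
x' = x̄ + K·y = [24/73, 1992/1825]
P' = (I − K·H)·P̄ = [30/73 12/73; 12/73 266/1825]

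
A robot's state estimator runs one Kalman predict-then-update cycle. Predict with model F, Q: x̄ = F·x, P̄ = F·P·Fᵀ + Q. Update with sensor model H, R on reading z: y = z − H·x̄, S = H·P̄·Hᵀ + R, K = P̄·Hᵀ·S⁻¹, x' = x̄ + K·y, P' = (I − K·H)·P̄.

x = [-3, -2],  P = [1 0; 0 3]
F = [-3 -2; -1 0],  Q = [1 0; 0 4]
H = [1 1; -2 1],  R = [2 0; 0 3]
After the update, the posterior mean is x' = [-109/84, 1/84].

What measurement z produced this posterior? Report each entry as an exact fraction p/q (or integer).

z = [-2, 3]

x̄ = F·x = [13, 3]
P̄ = F·P·Fᵀ + Q = [22 3; 3 5]
S = H·P̄·Hᵀ + R = [35 -42; -42 84]
K = P̄·Hᵀ·S⁻¹ = [9/28 -55/168; 15/28 43/168]
x' − x̄ = [-1201/84, -251/84] = K·y
y = (KᵀK)⁻¹·Kᵀ·(x' − x̄) = [-18, 26]
z = y + H·x̄ = [-18, 26] + [16, -23] = [-2, 3]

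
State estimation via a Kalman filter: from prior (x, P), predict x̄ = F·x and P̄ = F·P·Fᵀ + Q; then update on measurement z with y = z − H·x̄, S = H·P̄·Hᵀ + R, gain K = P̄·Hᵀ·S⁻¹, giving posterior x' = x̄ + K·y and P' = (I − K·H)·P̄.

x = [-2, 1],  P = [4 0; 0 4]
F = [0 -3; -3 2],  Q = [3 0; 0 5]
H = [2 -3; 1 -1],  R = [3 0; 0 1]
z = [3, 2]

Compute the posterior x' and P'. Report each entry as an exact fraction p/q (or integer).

x' = [2724/1013, 799/1013]
P' = [6627/1013 4917/1013; 4917/1013 3900/1013]

x̄ = F·x = [-3, 8]
P̄ = F·P·Fᵀ + Q = [39 -24; -24 57]
y = z − H·x̄ = [33, 13]
S = H·P̄·Hᵀ + R = [960 369; 369 145]
K = P̄·Hᵀ·S⁻¹ = [-499/1013 1710/1013; -622/1013 1017/1013]
x' = x̄ + K·y = [2724/1013, 799/1013]
P' = (I − K·H)·P̄ = [6627/1013 4917/1013; 4917/1013 3900/1013]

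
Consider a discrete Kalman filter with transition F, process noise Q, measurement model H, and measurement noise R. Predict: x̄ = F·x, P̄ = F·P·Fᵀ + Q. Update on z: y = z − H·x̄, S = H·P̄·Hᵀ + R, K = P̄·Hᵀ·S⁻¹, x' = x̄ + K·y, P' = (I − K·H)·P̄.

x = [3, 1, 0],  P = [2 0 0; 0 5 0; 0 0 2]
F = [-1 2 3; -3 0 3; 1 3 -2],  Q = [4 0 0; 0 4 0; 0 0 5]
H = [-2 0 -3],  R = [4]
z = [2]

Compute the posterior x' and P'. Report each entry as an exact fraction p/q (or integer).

x' = [-70/19, -675/76, 69/38]
P' = [1352/57 473/19 -890/57; 473/19 3037/76 -631/38; -890/57 -631/38 611/57]

x̄ = F·x = [-1, -9, 6]
P̄ = F·P·Fᵀ + Q = [44 24 16; 24 40 -18; 16 -18 60]
y = z − H·x̄ = [18]
S = H·P̄·Hᵀ + R = [912]
K = P̄·Hᵀ·S⁻¹ = [-17/114; 1/152; -53/228]
x' = x̄ + K·y = [-70/19, -675/76, 69/38]
P' = (I − K·H)·P̄ = [1352/57 473/19 -890/57; 473/19 3037/76 -631/38; -890/57 -631/38 611/57]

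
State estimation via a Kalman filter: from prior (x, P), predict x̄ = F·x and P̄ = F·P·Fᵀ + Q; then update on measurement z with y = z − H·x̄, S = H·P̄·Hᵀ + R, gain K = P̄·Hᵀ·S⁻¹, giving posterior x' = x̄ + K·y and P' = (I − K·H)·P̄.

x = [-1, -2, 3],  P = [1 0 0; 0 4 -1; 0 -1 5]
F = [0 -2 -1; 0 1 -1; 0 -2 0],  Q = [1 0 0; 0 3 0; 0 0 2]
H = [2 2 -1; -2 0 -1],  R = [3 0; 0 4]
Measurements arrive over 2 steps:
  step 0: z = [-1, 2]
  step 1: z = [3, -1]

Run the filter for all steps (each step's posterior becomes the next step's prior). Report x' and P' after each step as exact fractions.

step 0: x̄ = F·x = [1, -5, 4]
step 0: P̄ = F·P·Fᵀ + Q = [18 -4 14; -4 14 -10; 14 -10 18]
step 0: y = z − H·x̄ = [11, 8]
step 0: S = H·P̄·Hᵀ + R = [101 -18; -18 150]
step 0: K = P̄·Hᵀ·S⁻¹ = [200/2471 -2399/7413; 804/2471 393/2471; -388/2471 -2413/7413]
step 0: x' = x̄ + K·y = [-5179/7413, -367/2471, -2456/7413]
step 0: P' = (I − K·H)·P̄ = [5084/7413 -1490/2471 -572/7413; -1490/2471 3400/2471 1408/2471; -572/7413 1408/2471 10796/7413]
step 1: x̄ = F·x = [4658/7413, 1355/7413, 734/2471]
step 1: P̄ = F·P·Fᵀ + Q = [75905/7413 -5380/7413 16416/2471; -5380/7413 34787/7413 -3984/2471; 16416/2471 -3984/2471 18542/2471]
step 1: y = z − H·x̄ = [12415/7413, 4105/7413]
step 1: S = H·P̄·Hᵀ + R = [328409/7413 -202570/7413; -202570/7413 585890/7413]
step 1: K = P̄·Hᵀ·S⁻¹ = [176144/2042047 -3199307/10210235; 621366/2042047 1469978/10210235; -271260/2042047 -3154803/10210235]
step 1: x' = x̄ + K·y = [174829/291721, 225243/291721, -28159/291721]
step 1: P' = (I − K·H)·P̄ = [6867633/10210235 -6015572/10210235 -938038/10210235; -6015572/10210235 13751433/10210235 6151232/10210235; -938038/10210235 6151232/10210235 14495288/10210235]

step 0: x' = [-5179/7413, -367/2471, -2456/7413], P' = [5084/7413 -1490/2471 -572/7413; -1490/2471 3400/2471 1408/2471; -572/7413 1408/2471 10796/7413]
step 1: x' = [174829/291721, 225243/291721, -28159/291721], P' = [6867633/10210235 -6015572/10210235 -938038/10210235; -6015572/10210235 13751433/10210235 6151232/10210235; -938038/10210235 6151232/10210235 14495288/10210235]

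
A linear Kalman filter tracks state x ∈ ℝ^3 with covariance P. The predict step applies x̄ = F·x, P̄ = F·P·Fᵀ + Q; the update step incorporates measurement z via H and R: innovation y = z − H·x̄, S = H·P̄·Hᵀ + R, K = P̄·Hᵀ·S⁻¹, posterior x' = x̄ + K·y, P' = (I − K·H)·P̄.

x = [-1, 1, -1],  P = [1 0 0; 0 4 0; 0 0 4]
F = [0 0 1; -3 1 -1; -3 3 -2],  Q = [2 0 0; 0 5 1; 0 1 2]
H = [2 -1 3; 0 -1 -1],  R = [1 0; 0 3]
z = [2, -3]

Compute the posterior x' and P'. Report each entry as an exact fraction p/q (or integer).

x̄ = F·x = [-1, 5, 8]
P̄ = F·P·Fᵀ + Q = [6 -4 -8; -4 22 30; -8 30 63]
y = z − H·x̄ = [-15, 10]
S = H·P̄·Hᵀ + R = [354 -203; -203 148]
K = P̄·Hᵀ·S⁻¹ = [1252/11183 2624/11183; -1676/11183 -6228/11183; 2285/11183 -3893/11183]
x' = x̄ + K·y = [-3723/11183, 18775/11183, 16259/11183]
P' = (I − K·H)·P̄ = [45626/11183 16596/11183 -24468/11183; 16596/11183 22730/11183 -4046/11183; -24468/11183 -4046/11183 15725/11183]

x' = [-3723/11183, 18775/11183, 16259/11183]
P' = [45626/11183 16596/11183 -24468/11183; 16596/11183 22730/11183 -4046/11183; -24468/11183 -4046/11183 15725/11183]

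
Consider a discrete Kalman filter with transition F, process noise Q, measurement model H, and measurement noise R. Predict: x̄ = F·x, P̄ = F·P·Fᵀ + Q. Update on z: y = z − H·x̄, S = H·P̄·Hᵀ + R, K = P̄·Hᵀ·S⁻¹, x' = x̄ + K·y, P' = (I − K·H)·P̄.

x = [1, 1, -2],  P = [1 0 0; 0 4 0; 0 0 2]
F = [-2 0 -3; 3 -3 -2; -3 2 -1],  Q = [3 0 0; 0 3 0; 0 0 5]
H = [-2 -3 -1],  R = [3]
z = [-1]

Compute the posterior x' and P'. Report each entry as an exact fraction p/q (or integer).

x' = [148/117, -136/117, 241/117]
P' = [1645/117 -1714/117 1900/117; -1714/117 9959/585 -12284/585; 1900/117 -12284/585 17759/585]

x̄ = F·x = [4, 4, 1]
P̄ = F·P·Fᵀ + Q = [25 6 12; 6 56 -29; 12 -29 32]
y = z − H·x̄ = [20]
S = H·P̄·Hᵀ + R = [585]
K = P̄·Hᵀ·S⁻¹ = [-16/117; -151/585; 31/585]
x' = x̄ + K·y = [148/117, -136/117, 241/117]
P' = (I − K·H)·P̄ = [1645/117 -1714/117 1900/117; -1714/117 9959/585 -12284/585; 1900/117 -12284/585 17759/585]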